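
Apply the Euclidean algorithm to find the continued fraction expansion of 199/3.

[66; 3]

Run the Euclidean algorithm on 199 and 3; the successive quotients are the partial quotients a_0, a_1, ... (each step inverts the fractional part left over by the previous one):
  199 = 66*3 + 1, so a_0 = 66.
  3 = 3*1 + 0, so a_1 = 3.
The remainder reaches 0 after 2 divisions, so the expansion has 2 partial quotients, read off in order.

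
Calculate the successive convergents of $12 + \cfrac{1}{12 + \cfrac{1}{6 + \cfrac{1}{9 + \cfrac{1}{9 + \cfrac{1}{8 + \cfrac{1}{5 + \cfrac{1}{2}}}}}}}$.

Using the convergent recurrence p_i = a_i*p_{i-1} + p_{i-2}, q_i = a_i*q_{i-1} + q_{i-2} with p_{-2}=0, p_{-1}=1, q_{-2}=1, q_{-1}=0:
  i=0: a_0=12, p_0 = 12*1 + 0 = 12, q_0 = 12*0 + 1 = 1.
  i=1: a_1=12, p_1 = 12*12 + 1 = 145, q_1 = 12*1 + 0 = 12.
  i=2: a_2=6, p_2 = 6*145 + 12 = 882, q_2 = 6*12 + 1 = 73.
  i=3: a_3=9, p_3 = 9*882 + 145 = 8083, q_3 = 9*73 + 12 = 669.
  i=4: a_4=9, p_4 = 9*8083 + 882 = 73629, q_4 = 9*669 + 73 = 6094.
  i=5: a_5=8, p_5 = 8*73629 + 8083 = 597115, q_5 = 8*6094 + 669 = 49421.
  i=6: a_6=5, p_6 = 5*597115 + 73629 = 3059204, q_6 = 5*49421 + 6094 = 253199.
  i=7: a_7=2, p_7 = 2*3059204 + 597115 = 6715523, q_7 = 2*253199 + 49421 = 555819.

12/1, 145/12, 882/73, 8083/669, 73629/6094, 597115/49421, 3059204/253199, 6715523/555819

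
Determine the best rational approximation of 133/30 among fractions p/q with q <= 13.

Expand x = 133/30 as a continued fraction with the Euclidean algorithm:
  133 = 4*30 + 13, so a_0 = 4.
  30 = 2*13 + 4, so a_1 = 2.
  13 = 3*4 + 1, so a_2 = 3.
  4 = 4*1 + 0, so a_3 = 4.
so x = [4; 2, 3, 4].
Convergents (p_i = a_i*p_{i-1} + p_{i-2}, q_i = a_i*q_{i-1} + q_{i-2} with p_{-2}=0, p_{-1}=1, q_{-2}=1, q_{-1}=0), until the denominator exceeds 13:
  i=0: a_0=4, p_0 = 4*1 + 0 = 4, q_0 = 4*0 + 1 = 1.
  i=1: a_1=2, p_1 = 2*4 + 1 = 9, q_1 = 2*1 + 0 = 2.
  i=2: a_2=3, p_2 = 3*9 + 4 = 31, q_2 = 3*2 + 1 = 7.
  i=3: a_3=4, p_3 = 4*31 + 9 = 133, q_3 = 4*7 + 2 = 30.
q_3 = 30 > 13, so the last convergent with denominator <= 13 is p_2/q_2 = 31/7.
The closest fraction with denominator <= 13 is either p_2/q_2 or the intermediate fraction (k*p_2 + p_1)/(k*q_2 + q_1) with the largest k >= 1 whose denominator stays <= 13; these approach x as k grows, and every other convergent or intermediate fraction in range is farther away.
Largest k: floor((13 - q_1)/q_2) = floor((13 - 2)/7) = 1.
That gives (1*31 + 9)/(1*7 + 2) = 40/9.
Compare the errors: |x - 31/7| = |133*7 - 31*30|/(30*7) = 1/210, and |x - 40/9| = |133*9 - 40*30|/(30*9) = 3/270.
Cross-multiplying, 1*270 = 270 < 630 = 3*210, so 1/210 is smaller: the convergent 31/7 is closer to x than 40/9.

31/7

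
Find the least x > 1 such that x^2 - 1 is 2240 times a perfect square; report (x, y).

(x, y) = (10081, 213)

First expand sqrt(2240) as a continued fraction. With x_i = (sqrt(2240) + m_i)/d_i and (m_0, d_0) = (0, 1): a_0 = floor(sqrt(2240)) = 47, since 47^2 = 2209 <= 2240 < 2304 = 48^2.
Iterate m_{i+1} = d_i*a_i - m_i, d_{i+1} = (2240 - m_{i+1}^2)/d_i, a_{i+1} = floor((a_0 + m_{i+1})/d_{i+1}):
  m_1 = 1*47 - 0 = 47, d_1 = (2240 - 47^2)/1 = 31/1 = 31, a_1 = floor((47 + 47)/31) = 3.
  m_2 = 31*3 - 47 = 46, d_2 = (2240 - 46^2)/31 = 124/31 = 4, a_2 = floor((47 + 46)/4) = 23.
  m_3 = 4*23 - 46 = 46, d_3 = (2240 - 46^2)/4 = 124/4 = 31, a_3 = floor((47 + 46)/31) = 3.
  m_4 = 31*3 - 46 = 47, d_4 = (2240 - 47^2)/31 = 31/31 = 1, a_4 = floor((47 + 47)/1) = 94.
  m_5 = 1*94 - 47 = 47, d_5 = (2240 - 47^2)/1 = 31/1 = 31: (m_5, d_5) = (m_1, d_1) = (47, 31), so from here the quotients repeat a_1, ..., a_4; the period length is 4.
So sqrt(2240) = [47; (3, 23, 3, 94)] with period length k = 4.
k is even, so the fundamental solution of x^2 - 2240y^2 = 1 is (p_{k-1}, q_{k-1}) = (p_3, q_3); compute convergents through index 3.
Convergents (p_i = a_i*p_{i-1} + p_{i-2}, q_i = a_i*q_{i-1} + q_{i-2} with p_{-2}=0, p_{-1}=1, q_{-2}=1, q_{-1}=0):
  i=0: a_0=47, p_0 = 47*1 + 0 = 47, q_0 = 47*0 + 1 = 1.
  i=1: a_1=3, p_1 = 3*47 + 1 = 142, q_1 = 3*1 + 0 = 3.
  i=2: a_2=23, p_2 = 23*142 + 47 = 3313, q_2 = 23*3 + 1 = 70.
  i=3: a_3=3, p_3 = 3*3313 + 142 = 10081, q_3 = 3*70 + 3 = 213.
Check: 10081^2 - 2240*213^2 = 101626561 - 101626560 = 1, so (x, y) = (10081, 213) solves the equation, and by the theorem it is the least positive solution.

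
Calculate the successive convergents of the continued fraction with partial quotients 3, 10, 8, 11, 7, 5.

3/1, 31/10, 251/81, 2792/901, 19795/6388, 101767/32841

Using the convergent recurrence p_i = a_i*p_{i-1} + p_{i-2}, q_i = a_i*q_{i-1} + q_{i-2} with p_{-2}=0, p_{-1}=1, q_{-2}=1, q_{-1}=0:
  i=0: a_0=3, p_0 = 3*1 + 0 = 3, q_0 = 3*0 + 1 = 1.
  i=1: a_1=10, p_1 = 10*3 + 1 = 31, q_1 = 10*1 + 0 = 10.
  i=2: a_2=8, p_2 = 8*31 + 3 = 251, q_2 = 8*10 + 1 = 81.
  i=3: a_3=11, p_3 = 11*251 + 31 = 2792, q_3 = 11*81 + 10 = 901.
  i=4: a_4=7, p_4 = 7*2792 + 251 = 19795, q_4 = 7*901 + 81 = 6388.
  i=5: a_5=5, p_5 = 5*19795 + 2792 = 101767, q_5 = 5*6388 + 901 = 32841.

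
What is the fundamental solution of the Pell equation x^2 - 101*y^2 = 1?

First expand sqrt(101) as a continued fraction. With x_i = (sqrt(101) + m_i)/d_i and (m_0, d_0) = (0, 1): a_0 = floor(sqrt(101)) = 10, since 10^2 = 100 <= 101 < 121 = 11^2.
Iterate m_{i+1} = d_i*a_i - m_i, d_{i+1} = (101 - m_{i+1}^2)/d_i, a_{i+1} = floor((a_0 + m_{i+1})/d_{i+1}):
  m_1 = 1*10 - 0 = 10, d_1 = (101 - 10^2)/1 = 1/1 = 1, a_1 = floor((10 + 10)/1) = 20.
  m_2 = 1*20 - 10 = 10, d_2 = (101 - 10^2)/1 = 1/1 = 1: (m_2, d_2) = (m_1, d_1) = (10, 1), so from here the quotient a_1 repeats; the period length is 1.
So sqrt(101) = [10; (20)] with period length k = 1.
k is odd, so (p_{k-1}, q_{k-1}) only solves x^2 - 101y^2 = -1 and the fundamental solution of x^2 - 101y^2 = 1 is (p_{2k-1}, q_{2k-1}) = (p_1, q_1); compute convergents through index 1, running through the period twice.
Convergents (p_i = a_i*p_{i-1} + p_{i-2}, q_i = a_i*q_{i-1} + q_{i-2} with p_{-2}=0, p_{-1}=1, q_{-2}=1, q_{-1}=0):
  i=0: a_0=10, p_0 = 10*1 + 0 = 10, q_0 = 10*0 + 1 = 1.
  i=1: a_1=20, p_1 = 20*10 + 1 = 201, q_1 = 20*1 + 0 = 20.
Indeed p_0^2 - 101*q_0^2 = 100 - 101 = -1, not +1.
Check: 201^2 - 101*20^2 = 40401 - 40400 = 1, so (x, y) = (201, 20) solves the equation, and by the theorem it is the least positive solution.

(x, y) = (201, 20)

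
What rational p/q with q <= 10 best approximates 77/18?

Expand x = 77/18 as a continued fraction with the Euclidean algorithm:
  77 = 4*18 + 5, so a_0 = 4.
  18 = 3*5 + 3, so a_1 = 3.
  5 = 1*3 + 2, so a_2 = 1.
  3 = 1*2 + 1, so a_3 = 1.
  2 = 2*1 + 0, so a_4 = 2.
so x = [4; 3, 1, 1, 2].
Convergents (p_i = a_i*p_{i-1} + p_{i-2}, q_i = a_i*q_{i-1} + q_{i-2} with p_{-2}=0, p_{-1}=1, q_{-2}=1, q_{-1}=0), until the denominator exceeds 10:
  i=0: a_0=4, p_0 = 4*1 + 0 = 4, q_0 = 4*0 + 1 = 1.
  i=1: a_1=3, p_1 = 3*4 + 1 = 13, q_1 = 3*1 + 0 = 3.
  i=2: a_2=1, p_2 = 1*13 + 4 = 17, q_2 = 1*3 + 1 = 4.
  i=3: a_3=1, p_3 = 1*17 + 13 = 30, q_3 = 1*4 + 3 = 7.
  i=4: a_4=2, p_4 = 2*30 + 17 = 77, q_4 = 2*7 + 4 = 18.
q_4 = 18 > 10, so the last convergent with denominator <= 10 is p_3/q_3 = 30/7.
The closest fraction with denominator <= 10 is either p_3/q_3 or the intermediate fraction (k*p_3 + p_2)/(k*q_3 + q_2) with the largest k >= 1 whose denominator stays <= 10; these approach x as k grows, and every other convergent or intermediate fraction in range is farther away.
Largest k: floor((10 - q_2)/q_3) = floor((10 - 4)/7) = 0.
Since k = 0, no intermediate fraction beyond p_3/q_3 has denominator <= 10, so the convergent 30/7 is the closest (its error is |77*7 - 30*18|/(18*7) = 1/126).

30/7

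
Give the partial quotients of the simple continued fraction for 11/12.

Run the Euclidean algorithm on 11 and 12; the successive quotients are the partial quotients a_0, a_1, ... (each step inverts the fractional part left over by the previous one):
  11 = 0*12 + 11, so a_0 = 0.
  12 = 1*11 + 1, so a_1 = 1.
  11 = 11*1 + 0, so a_2 = 11.
The remainder reaches 0 after 3 divisions, so the expansion has 3 partial quotients, read off in order.

[0; 1, 11]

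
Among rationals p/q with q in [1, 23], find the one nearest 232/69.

Expand x = 232/69 as a continued fraction with the Euclidean algorithm:
  232 = 3*69 + 25, so a_0 = 3.
  69 = 2*25 + 19, so a_1 = 2.
  25 = 1*19 + 6, so a_2 = 1.
  19 = 3*6 + 1, so a_3 = 3.
  6 = 6*1 + 0, so a_4 = 6.
so x = [3; 2, 1, 3, 6].
Convergents (p_i = a_i*p_{i-1} + p_{i-2}, q_i = a_i*q_{i-1} + q_{i-2} with p_{-2}=0, p_{-1}=1, q_{-2}=1, q_{-1}=0), until the denominator exceeds 23:
  i=0: a_0=3, p_0 = 3*1 + 0 = 3, q_0 = 3*0 + 1 = 1.
  i=1: a_1=2, p_1 = 2*3 + 1 = 7, q_1 = 2*1 + 0 = 2.
  i=2: a_2=1, p_2 = 1*7 + 3 = 10, q_2 = 1*2 + 1 = 3.
  i=3: a_3=3, p_3 = 3*10 + 7 = 37, q_3 = 3*3 + 2 = 11.
  i=4: a_4=6, p_4 = 6*37 + 10 = 232, q_4 = 6*11 + 3 = 69.
q_4 = 69 > 23, so the last convergent with denominator <= 23 is p_3/q_3 = 37/11.
The closest fraction with denominator <= 23 is either p_3/q_3 or the intermediate fraction (k*p_3 + p_2)/(k*q_3 + q_2) with the largest k >= 1 whose denominator stays <= 23; these approach x as k grows, and every other convergent or intermediate fraction in range is farther away.
Largest k: floor((23 - q_2)/q_3) = floor((23 - 3)/11) = 1.
That gives (1*37 + 10)/(1*11 + 3) = 47/14.
Compare the errors: |x - 37/11| = |232*11 - 37*69|/(69*11) = 1/759, and |x - 47/14| = |232*14 - 47*69|/(69*14) = 5/966.
Cross-multiplying, 1*966 = 966 < 3795 = 5*759, so 1/759 is smaller: the convergent 37/11 is closer to x than 47/14.

37/11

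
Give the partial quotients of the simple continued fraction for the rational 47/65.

[0; 1, 2, 1, 1, 1, 1, 3]

Run the Euclidean algorithm on 47 and 65; the successive quotients are the partial quotients a_0, a_1, ... (each step inverts the fractional part left over by the previous one):
  47 = 0*65 + 47, so a_0 = 0.
  65 = 1*47 + 18, so a_1 = 1.
  47 = 2*18 + 11, so a_2 = 2.
  18 = 1*11 + 7, so a_3 = 1.
  11 = 1*7 + 4, so a_4 = 1.
  7 = 1*4 + 3, so a_5 = 1.
  4 = 1*3 + 1, so a_6 = 1.
  3 = 3*1 + 0, so a_7 = 3.
The remainder reaches 0 after 8 divisions, so the expansion has 8 partial quotients, read off in order.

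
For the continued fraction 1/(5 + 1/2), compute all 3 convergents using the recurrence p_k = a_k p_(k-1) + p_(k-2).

Using the convergent recurrence p_i = a_i*p_{i-1} + p_{i-2}, q_i = a_i*q_{i-1} + q_{i-2} with p_{-2}=0, p_{-1}=1, q_{-2}=1, q_{-1}=0:
  i=0: a_0=0, p_0 = 0*1 + 0 = 0, q_0 = 0*0 + 1 = 1.
  i=1: a_1=5, p_1 = 5*0 + 1 = 1, q_1 = 5*1 + 0 = 5.
  i=2: a_2=2, p_2 = 2*1 + 0 = 2, q_2 = 2*5 + 1 = 11.

0/1, 1/5, 2/11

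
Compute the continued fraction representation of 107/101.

Run the Euclidean algorithm on 107 and 101; the successive quotients are the partial quotients a_0, a_1, ... (each step inverts the fractional part left over by the previous one):
  107 = 1*101 + 6, so a_0 = 1.
  101 = 16*6 + 5, so a_1 = 16.
  6 = 1*5 + 1, so a_2 = 1.
  5 = 5*1 + 0, so a_3 = 5.
The remainder reaches 0 after 4 divisions, so the expansion has 4 partial quotients, read off in order.

[1; 16, 1, 5]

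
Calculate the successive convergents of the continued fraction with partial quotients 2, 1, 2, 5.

Using the convergent recurrence p_i = a_i*p_{i-1} + p_{i-2}, q_i = a_i*q_{i-1} + q_{i-2} with p_{-2}=0, p_{-1}=1, q_{-2}=1, q_{-1}=0:
  i=0: a_0=2, p_0 = 2*1 + 0 = 2, q_0 = 2*0 + 1 = 1.
  i=1: a_1=1, p_1 = 1*2 + 1 = 3, q_1 = 1*1 + 0 = 1.
  i=2: a_2=2, p_2 = 2*3 + 2 = 8, q_2 = 2*1 + 1 = 3.
  i=3: a_3=5, p_3 = 5*8 + 3 = 43, q_3 = 5*3 + 1 = 16.

2/1, 3/1, 8/3, 43/16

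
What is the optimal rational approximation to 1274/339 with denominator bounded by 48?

Expand x = 1274/339 as a continued fraction with the Euclidean algorithm:
  1274 = 3*339 + 257, so a_0 = 3.
  339 = 1*257 + 82, so a_1 = 1.
  257 = 3*82 + 11, so a_2 = 3.
  82 = 7*11 + 5, so a_3 = 7.
  11 = 2*5 + 1, so a_4 = 2.
  5 = 5*1 + 0, so a_5 = 5.
so x = [3; 1, 3, 7, 2, 5].
Convergents (p_i = a_i*p_{i-1} + p_{i-2}, q_i = a_i*q_{i-1} + q_{i-2} with p_{-2}=0, p_{-1}=1, q_{-2}=1, q_{-1}=0), until the denominator exceeds 48:
  i=0: a_0=3, p_0 = 3*1 + 0 = 3, q_0 = 3*0 + 1 = 1.
  i=1: a_1=1, p_1 = 1*3 + 1 = 4, q_1 = 1*1 + 0 = 1.
  i=2: a_2=3, p_2 = 3*4 + 3 = 15, q_2 = 3*1 + 1 = 4.
  i=3: a_3=7, p_3 = 7*15 + 4 = 109, q_3 = 7*4 + 1 = 29.
  i=4: a_4=2, p_4 = 2*109 + 15 = 233, q_4 = 2*29 + 4 = 62.
q_4 = 62 > 48, so the last convergent with denominator <= 48 is p_3/q_3 = 109/29.
The closest fraction with denominator <= 48 is either p_3/q_3 or the intermediate fraction (k*p_3 + p_2)/(k*q_3 + q_2) with the largest k >= 1 whose denominator stays <= 48; these approach x as k grows, and every other convergent or intermediate fraction in range is farther away.
Largest k: floor((48 - q_2)/q_3) = floor((48 - 4)/29) = 1.
That gives (1*109 + 15)/(1*29 + 4) = 124/33.
Compare the errors: |x - 109/29| = |1274*29 - 109*339|/(339*29) = 5/9831, and |x - 124/33| = |1274*33 - 124*339|/(339*33) = 6/11187.
Cross-multiplying, 5*11187 = 55935 < 58986 = 6*9831, so 5/9831 is smaller: the convergent 109/29 is closer to x than 124/33.

109/29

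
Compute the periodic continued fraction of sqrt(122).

[11; (22)]

Write x_i = (sqrt(122) + m_i)/d_i with (m_0, d_0) = (0, 1). a_0 = floor(sqrt(122)) = 11, since 11^2 = 121 <= 122 < 144 = 12^2.
Iterate m_{i+1} = d_i*a_i - m_i, d_{i+1} = (122 - m_{i+1}^2)/d_i, a_{i+1} = floor((a_0 + m_{i+1})/d_{i+1}):
  m_1 = 1*11 - 0 = 11, d_1 = (122 - 11^2)/1 = 1/1 = 1, a_1 = floor((11 + 11)/1) = 22.
  m_2 = 1*22 - 11 = 11, d_2 = (122 - 11^2)/1 = 1/1 = 1: (m_2, d_2) = (m_1, d_1) = (11, 1), so from here the quotient a_1 repeats; the period length is 1.
Hence the expansion of sqrt(122) is a_0 = 11 followed by the repeating block 22 (period 1).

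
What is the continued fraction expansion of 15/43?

Run the Euclidean algorithm on 15 and 43; the successive quotients are the partial quotients a_0, a_1, ... (each step inverts the fractional part left over by the previous one):
  15 = 0*43 + 15, so a_0 = 0.
  43 = 2*15 + 13, so a_1 = 2.
  15 = 1*13 + 2, so a_2 = 1.
  13 = 6*2 + 1, so a_3 = 6.
  2 = 2*1 + 0, so a_4 = 2.
The remainder reaches 0 after 5 divisions, so the expansion has 5 partial quotients, read off in order.

[0; 2, 1, 6, 2]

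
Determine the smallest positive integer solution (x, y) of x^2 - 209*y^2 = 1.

(x, y) = (46551, 3220)

First expand sqrt(209) as a continued fraction. With x_i = (sqrt(209) + m_i)/d_i and (m_0, d_0) = (0, 1): a_0 = floor(sqrt(209)) = 14, since 14^2 = 196 <= 209 < 225 = 15^2.
Iterate m_{i+1} = d_i*a_i - m_i, d_{i+1} = (209 - m_{i+1}^2)/d_i, a_{i+1} = floor((a_0 + m_{i+1})/d_{i+1}):
  m_1 = 1*14 - 0 = 14, d_1 = (209 - 14^2)/1 = 13/1 = 13, a_1 = floor((14 + 14)/13) = 2.
  m_2 = 13*2 - 14 = 12, d_2 = (209 - 12^2)/13 = 65/13 = 5, a_2 = floor((14 + 12)/5) = 5.
  m_3 = 5*5 - 12 = 13, d_3 = (209 - 13^2)/5 = 40/5 = 8, a_3 = floor((14 + 13)/8) = 3.
  m_4 = 8*3 - 13 = 11, d_4 = (209 - 11^2)/8 = 88/8 = 11, a_4 = floor((14 + 11)/11) = 2.
  m_5 = 11*2 - 11 = 11, d_5 = (209 - 11^2)/11 = 88/11 = 8, a_5 = floor((14 + 11)/8) = 3.
  m_6 = 8*3 - 11 = 13, d_6 = (209 - 13^2)/8 = 40/8 = 5, a_6 = floor((14 + 13)/5) = 5.
  m_7 = 5*5 - 13 = 12, d_7 = (209 - 12^2)/5 = 65/5 = 13, a_7 = floor((14 + 12)/13) = 2.
  m_8 = 13*2 - 12 = 14, d_8 = (209 - 14^2)/13 = 13/13 = 1, a_8 = floor((14 + 14)/1) = 28.
  m_9 = 1*28 - 14 = 14, d_9 = (209 - 14^2)/1 = 13/1 = 13: (m_9, d_9) = (m_1, d_1) = (14, 13), so from here the quotients repeat a_1, ..., a_8; the period length is 8.
So sqrt(209) = [14; (2, 5, 3, 2, 3, 5, 2, 28)] with period length k = 8.
k is even, so the fundamental solution of x^2 - 209y^2 = 1 is (p_{k-1}, q_{k-1}) = (p_7, q_7); compute convergents through index 7.
Convergents (p_i = a_i*p_{i-1} + p_{i-2}, q_i = a_i*q_{i-1} + q_{i-2} with p_{-2}=0, p_{-1}=1, q_{-2}=1, q_{-1}=0):
  i=0: a_0=14, p_0 = 14*1 + 0 = 14, q_0 = 14*0 + 1 = 1.
  i=1: a_1=2, p_1 = 2*14 + 1 = 29, q_1 = 2*1 + 0 = 2.
  i=2: a_2=5, p_2 = 5*29 + 14 = 159, q_2 = 5*2 + 1 = 11.
  i=3: a_3=3, p_3 = 3*159 + 29 = 506, q_3 = 3*11 + 2 = 35.
  i=4: a_4=2, p_4 = 2*506 + 159 = 1171, q_4 = 2*35 + 11 = 81.
  i=5: a_5=3, p_5 = 3*1171 + 506 = 4019, q_5 = 3*81 + 35 = 278.
  i=6: a_6=5, p_6 = 5*4019 + 1171 = 21266, q_6 = 5*278 + 81 = 1471.
  i=7: a_7=2, p_7 = 2*21266 + 4019 = 46551, q_7 = 2*1471 + 278 = 3220.
Check: 46551^2 - 209*3220^2 = 2166995601 - 2166995600 = 1, so (x, y) = (46551, 3220) solves the equation, and by the theorem it is the least positive solution.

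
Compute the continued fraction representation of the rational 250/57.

[4; 2, 1, 1, 2, 4]

Run the Euclidean algorithm on 250 and 57; the successive quotients are the partial quotients a_0, a_1, ... (each step inverts the fractional part left over by the previous one):
  250 = 4*57 + 22, so a_0 = 4.
  57 = 2*22 + 13, so a_1 = 2.
  22 = 1*13 + 9, so a_2 = 1.
  13 = 1*9 + 4, so a_3 = 1.
  9 = 2*4 + 1, so a_4 = 2.
  4 = 4*1 + 0, so a_5 = 4.
The remainder reaches 0 after 6 divisions, so the expansion has 6 partial quotients, read off in order.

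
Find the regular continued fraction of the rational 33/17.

Run the Euclidean algorithm on 33 and 17; the successive quotients are the partial quotients a_0, a_1, ... (each step inverts the fractional part left over by the previous one):
  33 = 1*17 + 16, so a_0 = 1.
  17 = 1*16 + 1, so a_1 = 1.
  16 = 16*1 + 0, so a_2 = 16.
The remainder reaches 0 after 3 divisions, so the expansion has 3 partial quotients, read off in order.

[1; 1, 16]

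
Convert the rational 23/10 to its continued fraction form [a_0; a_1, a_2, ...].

Run the Euclidean algorithm on 23 and 10; the successive quotients are the partial quotients a_0, a_1, ... (each step inverts the fractional part left over by the previous one):
  23 = 2*10 + 3, so a_0 = 2.
  10 = 3*3 + 1, so a_1 = 3.
  3 = 3*1 + 0, so a_2 = 3.
The remainder reaches 0 after 3 divisions, so the expansion has 3 partial quotients, read off in order.

[2; 3, 3]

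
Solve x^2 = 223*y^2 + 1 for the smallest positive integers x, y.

First expand sqrt(223) as a continued fraction. With x_i = (sqrt(223) + m_i)/d_i and (m_0, d_0) = (0, 1): a_0 = floor(sqrt(223)) = 14, since 14^2 = 196 <= 223 < 225 = 15^2.
Iterate m_{i+1} = d_i*a_i - m_i, d_{i+1} = (223 - m_{i+1}^2)/d_i, a_{i+1} = floor((a_0 + m_{i+1})/d_{i+1}):
  m_1 = 1*14 - 0 = 14, d_1 = (223 - 14^2)/1 = 27/1 = 27, a_1 = floor((14 + 14)/27) = 1.
  m_2 = 27*1 - 14 = 13, d_2 = (223 - 13^2)/27 = 54/27 = 2, a_2 = floor((14 + 13)/2) = 13.
  m_3 = 2*13 - 13 = 13, d_3 = (223 - 13^2)/2 = 54/2 = 27, a_3 = floor((14 + 13)/27) = 1.
  m_4 = 27*1 - 13 = 14, d_4 = (223 - 14^2)/27 = 27/27 = 1, a_4 = floor((14 + 14)/1) = 28.
  m_5 = 1*28 - 14 = 14, d_5 = (223 - 14^2)/1 = 27/1 = 27: (m_5, d_5) = (m_1, d_1) = (14, 27), so from here the quotients repeat a_1, ..., a_4; the period length is 4.
So sqrt(223) = [14; (1, 13, 1, 28)] with period length k = 4.
k is even, so the fundamental solution of x^2 - 223y^2 = 1 is (p_{k-1}, q_{k-1}) = (p_3, q_3); compute convergents through index 3.
Convergents (p_i = a_i*p_{i-1} + p_{i-2}, q_i = a_i*q_{i-1} + q_{i-2} with p_{-2}=0, p_{-1}=1, q_{-2}=1, q_{-1}=0):
  i=0: a_0=14, p_0 = 14*1 + 0 = 14, q_0 = 14*0 + 1 = 1.
  i=1: a_1=1, p_1 = 1*14 + 1 = 15, q_1 = 1*1 + 0 = 1.
  i=2: a_2=13, p_2 = 13*15 + 14 = 209, q_2 = 13*1 + 1 = 14.
  i=3: a_3=1, p_3 = 1*209 + 15 = 224, q_3 = 1*14 + 1 = 15.
Check: 224^2 - 223*15^2 = 50176 - 50175 = 1, so (x, y) = (224, 15) solves the equation, and by the theorem it is the least positive solution.

(x, y) = (224, 15)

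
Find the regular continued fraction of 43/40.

[1; 13, 3]

Run the Euclidean algorithm on 43 and 40; the successive quotients are the partial quotients a_0, a_1, ... (each step inverts the fractional part left over by the previous one):
  43 = 1*40 + 3, so a_0 = 1.
  40 = 13*3 + 1, so a_1 = 13.
  3 = 3*1 + 0, so a_2 = 3.
The remainder reaches 0 after 3 divisions, so the expansion has 3 partial quotients, read off in order.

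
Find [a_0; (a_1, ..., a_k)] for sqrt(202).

[14; (4, 1, 2, 2, 1, 4, 28)]

Write x_i = (sqrt(202) + m_i)/d_i with (m_0, d_0) = (0, 1). a_0 = floor(sqrt(202)) = 14, since 14^2 = 196 <= 202 < 225 = 15^2.
Iterate m_{i+1} = d_i*a_i - m_i, d_{i+1} = (202 - m_{i+1}^2)/d_i, a_{i+1} = floor((a_0 + m_{i+1})/d_{i+1}):
  m_1 = 1*14 - 0 = 14, d_1 = (202 - 14^2)/1 = 6/1 = 6, a_1 = floor((14 + 14)/6) = 4.
  m_2 = 6*4 - 14 = 10, d_2 = (202 - 10^2)/6 = 102/6 = 17, a_2 = floor((14 + 10)/17) = 1.
  m_3 = 17*1 - 10 = 7, d_3 = (202 - 7^2)/17 = 153/17 = 9, a_3 = floor((14 + 7)/9) = 2.
  m_4 = 9*2 - 7 = 11, d_4 = (202 - 11^2)/9 = 81/9 = 9, a_4 = floor((14 + 11)/9) = 2.
  m_5 = 9*2 - 11 = 7, d_5 = (202 - 7^2)/9 = 153/9 = 17, a_5 = floor((14 + 7)/17) = 1.
  m_6 = 17*1 - 7 = 10, d_6 = (202 - 10^2)/17 = 102/17 = 6, a_6 = floor((14 + 10)/6) = 4.
  m_7 = 6*4 - 10 = 14, d_7 = (202 - 14^2)/6 = 6/6 = 1, a_7 = floor((14 + 14)/1) = 28.
  m_8 = 1*28 - 14 = 14, d_8 = (202 - 14^2)/1 = 6/1 = 6: (m_8, d_8) = (m_1, d_1) = (14, 6), so from here the quotients repeat a_1, ..., a_7; the period length is 7.
Hence the expansion of sqrt(202) is a_0 = 14 followed by the repeating block 4, 1, 2, 2, 1, 4, 28 (period 7).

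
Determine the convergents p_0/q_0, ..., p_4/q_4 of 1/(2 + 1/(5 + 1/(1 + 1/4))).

Using the convergent recurrence p_i = a_i*p_{i-1} + p_{i-2}, q_i = a_i*q_{i-1} + q_{i-2} with p_{-2}=0, p_{-1}=1, q_{-2}=1, q_{-1}=0:
  i=0: a_0=0, p_0 = 0*1 + 0 = 0, q_0 = 0*0 + 1 = 1.
  i=1: a_1=2, p_1 = 2*0 + 1 = 1, q_1 = 2*1 + 0 = 2.
  i=2: a_2=5, p_2 = 5*1 + 0 = 5, q_2 = 5*2 + 1 = 11.
  i=3: a_3=1, p_3 = 1*5 + 1 = 6, q_3 = 1*11 + 2 = 13.
  i=4: a_4=4, p_4 = 4*6 + 5 = 29, q_4 = 4*13 + 11 = 63.

0/1, 1/2, 5/11, 6/13, 29/63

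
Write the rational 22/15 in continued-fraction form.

Run the Euclidean algorithm on 22 and 15; the successive quotients are the partial quotients a_0, a_1, ... (each step inverts the fractional part left over by the previous one):
  22 = 1*15 + 7, so a_0 = 1.
  15 = 2*7 + 1, so a_1 = 2.
  7 = 7*1 + 0, so a_2 = 7.
The remainder reaches 0 after 3 divisions, so the expansion has 3 partial quotients, read off in order.

[1; 2, 7]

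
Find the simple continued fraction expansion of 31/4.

Run the Euclidean algorithm on 31 and 4; the successive quotients are the partial quotients a_0, a_1, ... (each step inverts the fractional part left over by the previous one):
  31 = 7*4 + 3, so a_0 = 7.
  4 = 1*3 + 1, so a_1 = 1.
  3 = 3*1 + 0, so a_2 = 3.
The remainder reaches 0 after 3 divisions, so the expansion has 3 partial quotients, read off in order.

[7; 1, 3]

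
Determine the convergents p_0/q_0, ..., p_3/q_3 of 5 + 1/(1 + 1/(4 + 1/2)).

5/1, 6/1, 29/5, 64/11

Using the convergent recurrence p_i = a_i*p_{i-1} + p_{i-2}, q_i = a_i*q_{i-1} + q_{i-2} with p_{-2}=0, p_{-1}=1, q_{-2}=1, q_{-1}=0:
  i=0: a_0=5, p_0 = 5*1 + 0 = 5, q_0 = 5*0 + 1 = 1.
  i=1: a_1=1, p_1 = 1*5 + 1 = 6, q_1 = 1*1 + 0 = 1.
  i=2: a_2=4, p_2 = 4*6 + 5 = 29, q_2 = 4*1 + 1 = 5.
  i=3: a_3=2, p_3 = 2*29 + 6 = 64, q_3 = 2*5 + 1 = 11.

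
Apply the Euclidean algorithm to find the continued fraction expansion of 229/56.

[4; 11, 5]

Run the Euclidean algorithm on 229 and 56; the successive quotients are the partial quotients a_0, a_1, ... (each step inverts the fractional part left over by the previous one):
  229 = 4*56 + 5, so a_0 = 4.
  56 = 11*5 + 1, so a_1 = 11.
  5 = 5*1 + 0, so a_2 = 5.
The remainder reaches 0 after 3 divisions, so the expansion has 3 partial quotients, read off in order.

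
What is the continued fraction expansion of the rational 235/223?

[1; 18, 1, 1, 2, 2]

Run the Euclidean algorithm on 235 and 223; the successive quotients are the partial quotients a_0, a_1, ... (each step inverts the fractional part left over by the previous one):
  235 = 1*223 + 12, so a_0 = 1.
  223 = 18*12 + 7, so a_1 = 18.
  12 = 1*7 + 5, so a_2 = 1.
  7 = 1*5 + 2, so a_3 = 1.
  5 = 2*2 + 1, so a_4 = 2.
  2 = 2*1 + 0, so a_5 = 2.
The remainder reaches 0 after 6 divisions, so the expansion has 6 partial quotients, read off in order.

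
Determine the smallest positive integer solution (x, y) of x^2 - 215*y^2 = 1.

(x, y) = (44, 3)

First expand sqrt(215) as a continued fraction. With x_i = (sqrt(215) + m_i)/d_i and (m_0, d_0) = (0, 1): a_0 = floor(sqrt(215)) = 14, since 14^2 = 196 <= 215 < 225 = 15^2.
Iterate m_{i+1} = d_i*a_i - m_i, d_{i+1} = (215 - m_{i+1}^2)/d_i, a_{i+1} = floor((a_0 + m_{i+1})/d_{i+1}):
  m_1 = 1*14 - 0 = 14, d_1 = (215 - 14^2)/1 = 19/1 = 19, a_1 = floor((14 + 14)/19) = 1.
  m_2 = 19*1 - 14 = 5, d_2 = (215 - 5^2)/19 = 190/19 = 10, a_2 = floor((14 + 5)/10) = 1.
  m_3 = 10*1 - 5 = 5, d_3 = (215 - 5^2)/10 = 190/10 = 19, a_3 = floor((14 + 5)/19) = 1.
  m_4 = 19*1 - 5 = 14, d_4 = (215 - 14^2)/19 = 19/19 = 1, a_4 = floor((14 + 14)/1) = 28.
  m_5 = 1*28 - 14 = 14, d_5 = (215 - 14^2)/1 = 19/1 = 19: (m_5, d_5) = (m_1, d_1) = (14, 19), so from here the quotients repeat a_1, ..., a_4; the period length is 4.
So sqrt(215) = [14; (1, 1, 1, 28)] with period length k = 4.
k is even, so the fundamental solution of x^2 - 215y^2 = 1 is (p_{k-1}, q_{k-1}) = (p_3, q_3); compute convergents through index 3.
Convergents (p_i = a_i*p_{i-1} + p_{i-2}, q_i = a_i*q_{i-1} + q_{i-2} with p_{-2}=0, p_{-1}=1, q_{-2}=1, q_{-1}=0):
  i=0: a_0=14, p_0 = 14*1 + 0 = 14, q_0 = 14*0 + 1 = 1.
  i=1: a_1=1, p_1 = 1*14 + 1 = 15, q_1 = 1*1 + 0 = 1.
  i=2: a_2=1, p_2 = 1*15 + 14 = 29, q_2 = 1*1 + 1 = 2.
  i=3: a_3=1, p_3 = 1*29 + 15 = 44, q_3 = 1*2 + 1 = 3.
Check: 44^2 - 215*3^2 = 1936 - 1935 = 1, so (x, y) = (44, 3) solves the equation, and by the theorem it is the least positive solution.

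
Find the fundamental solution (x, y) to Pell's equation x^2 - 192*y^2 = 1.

First expand sqrt(192) as a continued fraction. With x_i = (sqrt(192) + m_i)/d_i and (m_0, d_0) = (0, 1): a_0 = floor(sqrt(192)) = 13, since 13^2 = 169 <= 192 < 196 = 14^2.
Iterate m_{i+1} = d_i*a_i - m_i, d_{i+1} = (192 - m_{i+1}^2)/d_i, a_{i+1} = floor((a_0 + m_{i+1})/d_{i+1}):
  m_1 = 1*13 - 0 = 13, d_1 = (192 - 13^2)/1 = 23/1 = 23, a_1 = floor((13 + 13)/23) = 1.
  m_2 = 23*1 - 13 = 10, d_2 = (192 - 10^2)/23 = 92/23 = 4, a_2 = floor((13 + 10)/4) = 5.
  m_3 = 4*5 - 10 = 10, d_3 = (192 - 10^2)/4 = 92/4 = 23, a_3 = floor((13 + 10)/23) = 1.
  m_4 = 23*1 - 10 = 13, d_4 = (192 - 13^2)/23 = 23/23 = 1, a_4 = floor((13 + 13)/1) = 26.
  m_5 = 1*26 - 13 = 13, d_5 = (192 - 13^2)/1 = 23/1 = 23: (m_5, d_5) = (m_1, d_1) = (13, 23), so from here the quotients repeat a_1, ..., a_4; the period length is 4.
So sqrt(192) = [13; (1, 5, 1, 26)] with period length k = 4.
k is even, so the fundamental solution of x^2 - 192y^2 = 1 is (p_{k-1}, q_{k-1}) = (p_3, q_3); compute convergents through index 3.
Convergents (p_i = a_i*p_{i-1} + p_{i-2}, q_i = a_i*q_{i-1} + q_{i-2} with p_{-2}=0, p_{-1}=1, q_{-2}=1, q_{-1}=0):
  i=0: a_0=13, p_0 = 13*1 + 0 = 13, q_0 = 13*0 + 1 = 1.
  i=1: a_1=1, p_1 = 1*13 + 1 = 14, q_1 = 1*1 + 0 = 1.
  i=2: a_2=5, p_2 = 5*14 + 13 = 83, q_2 = 5*1 + 1 = 6.
  i=3: a_3=1, p_3 = 1*83 + 14 = 97, q_3 = 1*6 + 1 = 7.
Check: 97^2 - 192*7^2 = 9409 - 9408 = 1, so (x, y) = (97, 7) solves the equation, and by the theorem it is the least positive solution.

(x, y) = (97, 7)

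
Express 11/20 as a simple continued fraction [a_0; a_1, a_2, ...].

[0; 1, 1, 4, 2]

Run the Euclidean algorithm on 11 and 20; the successive quotients are the partial quotients a_0, a_1, ... (each step inverts the fractional part left over by the previous one):
  11 = 0*20 + 11, so a_0 = 0.
  20 = 1*11 + 9, so a_1 = 1.
  11 = 1*9 + 2, so a_2 = 1.
  9 = 4*2 + 1, so a_3 = 4.
  2 = 2*1 + 0, so a_4 = 2.
The remainder reaches 0 after 5 divisions, so the expansion has 5 partial quotients, read off in order.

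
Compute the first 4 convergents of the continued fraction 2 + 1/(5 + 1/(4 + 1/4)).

Using the convergent recurrence p_i = a_i*p_{i-1} + p_{i-2}, q_i = a_i*q_{i-1} + q_{i-2} with p_{-2}=0, p_{-1}=1, q_{-2}=1, q_{-1}=0:
  i=0: a_0=2, p_0 = 2*1 + 0 = 2, q_0 = 2*0 + 1 = 1.
  i=1: a_1=5, p_1 = 5*2 + 1 = 11, q_1 = 5*1 + 0 = 5.
  i=2: a_2=4, p_2 = 4*11 + 2 = 46, q_2 = 4*5 + 1 = 21.
  i=3: a_3=4, p_3 = 4*46 + 11 = 195, q_3 = 4*21 + 5 = 89.

2/1, 11/5, 46/21, 195/89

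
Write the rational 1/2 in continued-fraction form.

[0; 2]

Run the Euclidean algorithm on 1 and 2; the successive quotients are the partial quotients a_0, a_1, ... (each step inverts the fractional part left over by the previous one):
  1 = 0*2 + 1, so a_0 = 0.
  2 = 2*1 + 0, so a_1 = 2.
The remainder reaches 0 after 2 divisions, so the expansion has 2 partial quotients, read off in order.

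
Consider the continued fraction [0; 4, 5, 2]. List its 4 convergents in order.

Using the convergent recurrence p_i = a_i*p_{i-1} + p_{i-2}, q_i = a_i*q_{i-1} + q_{i-2} with p_{-2}=0, p_{-1}=1, q_{-2}=1, q_{-1}=0:
  i=0: a_0=0, p_0 = 0*1 + 0 = 0, q_0 = 0*0 + 1 = 1.
  i=1: a_1=4, p_1 = 4*0 + 1 = 1, q_1 = 4*1 + 0 = 4.
  i=2: a_2=5, p_2 = 5*1 + 0 = 5, q_2 = 5*4 + 1 = 21.
  i=3: a_3=2, p_3 = 2*5 + 1 = 11, q_3 = 2*21 + 4 = 46.

0/1, 1/4, 5/21, 11/46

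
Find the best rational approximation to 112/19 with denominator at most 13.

59/10

Expand x = 112/19 as a continued fraction with the Euclidean algorithm:
  112 = 5*19 + 17, so a_0 = 5.
  19 = 1*17 + 2, so a_1 = 1.
  17 = 8*2 + 1, so a_2 = 8.
  2 = 2*1 + 0, so a_3 = 2.
so x = [5; 1, 8, 2].
Convergents (p_i = a_i*p_{i-1} + p_{i-2}, q_i = a_i*q_{i-1} + q_{i-2} with p_{-2}=0, p_{-1}=1, q_{-2}=1, q_{-1}=0), until the denominator exceeds 13:
  i=0: a_0=5, p_0 = 5*1 + 0 = 5, q_0 = 5*0 + 1 = 1.
  i=1: a_1=1, p_1 = 1*5 + 1 = 6, q_1 = 1*1 + 0 = 1.
  i=2: a_2=8, p_2 = 8*6 + 5 = 53, q_2 = 8*1 + 1 = 9.
  i=3: a_3=2, p_3 = 2*53 + 6 = 112, q_3 = 2*9 + 1 = 19.
q_3 = 19 > 13, so the last convergent with denominator <= 13 is p_2/q_2 = 53/9.
The closest fraction with denominator <= 13 is either p_2/q_2 or the intermediate fraction (k*p_2 + p_1)/(k*q_2 + q_1) with the largest k >= 1 whose denominator stays <= 13; these approach x as k grows, and every other convergent or intermediate fraction in range is farther away.
Largest k: floor((13 - q_1)/q_2) = floor((13 - 1)/9) = 1.
That gives (1*53 + 6)/(1*9 + 1) = 59/10.
Compare the errors: |x - 53/9| = |112*9 - 53*19|/(19*9) = 1/171, and |x - 59/10| = |112*10 - 59*19|/(19*10) = 1/190.
Cross-multiplying, 1*171 = 171 < 190 = 1*190, so 1/190 is smaller: the intermediate fraction 59/10 is closer to x than 53/9.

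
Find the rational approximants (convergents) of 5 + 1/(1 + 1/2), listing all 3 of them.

Using the convergent recurrence p_i = a_i*p_{i-1} + p_{i-2}, q_i = a_i*q_{i-1} + q_{i-2} with p_{-2}=0, p_{-1}=1, q_{-2}=1, q_{-1}=0:
  i=0: a_0=5, p_0 = 5*1 + 0 = 5, q_0 = 5*0 + 1 = 1.
  i=1: a_1=1, p_1 = 1*5 + 1 = 6, q_1 = 1*1 + 0 = 1.
  i=2: a_2=2, p_2 = 2*6 + 5 = 17, q_2 = 2*1 + 1 = 3.

5/1, 6/1, 17/3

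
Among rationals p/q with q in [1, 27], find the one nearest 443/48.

Expand x = 443/48 as a continued fraction with the Euclidean algorithm:
  443 = 9*48 + 11, so a_0 = 9.
  48 = 4*11 + 4, so a_1 = 4.
  11 = 2*4 + 3, so a_2 = 2.
  4 = 1*3 + 1, so a_3 = 1.
  3 = 3*1 + 0, so a_4 = 3.
so x = [9; 4, 2, 1, 3].
Convergents (p_i = a_i*p_{i-1} + p_{i-2}, q_i = a_i*q_{i-1} + q_{i-2} with p_{-2}=0, p_{-1}=1, q_{-2}=1, q_{-1}=0), until the denominator exceeds 27:
  i=0: a_0=9, p_0 = 9*1 + 0 = 9, q_0 = 9*0 + 1 = 1.
  i=1: a_1=4, p_1 = 4*9 + 1 = 37, q_1 = 4*1 + 0 = 4.
  i=2: a_2=2, p_2 = 2*37 + 9 = 83, q_2 = 2*4 + 1 = 9.
  i=3: a_3=1, p_3 = 1*83 + 37 = 120, q_3 = 1*9 + 4 = 13.
  i=4: a_4=3, p_4 = 3*120 + 83 = 443, q_4 = 3*13 + 9 = 48.
q_4 = 48 > 27, so the last convergent with denominator <= 27 is p_3/q_3 = 120/13.
The closest fraction with denominator <= 27 is either p_3/q_3 or the intermediate fraction (k*p_3 + p_2)/(k*q_3 + q_2) with the largest k >= 1 whose denominator stays <= 27; these approach x as k grows, and every other convergent or intermediate fraction in range is farther away.
Largest k: floor((27 - q_2)/q_3) = floor((27 - 9)/13) = 1.
That gives (1*120 + 83)/(1*13 + 9) = 203/22.
Compare the errors: |x - 120/13| = |443*13 - 120*48|/(48*13) = 1/624, and |x - 203/22| = |443*22 - 203*48|/(48*22) = 2/1056.
Cross-multiplying, 1*1056 = 1056 < 1248 = 2*624, so 1/624 is smaller: the convergent 120/13 is closer to x than 203/22.

120/13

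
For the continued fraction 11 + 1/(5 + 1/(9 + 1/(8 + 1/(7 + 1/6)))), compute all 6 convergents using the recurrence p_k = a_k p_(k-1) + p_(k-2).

Using the convergent recurrence p_i = a_i*p_{i-1} + p_{i-2}, q_i = a_i*q_{i-1} + q_{i-2} with p_{-2}=0, p_{-1}=1, q_{-2}=1, q_{-1}=0:
  i=0: a_0=11, p_0 = 11*1 + 0 = 11, q_0 = 11*0 + 1 = 1.
  i=1: a_1=5, p_1 = 5*11 + 1 = 56, q_1 = 5*1 + 0 = 5.
  i=2: a_2=9, p_2 = 9*56 + 11 = 515, q_2 = 9*5 + 1 = 46.
  i=3: a_3=8, p_3 = 8*515 + 56 = 4176, q_3 = 8*46 + 5 = 373.
  i=4: a_4=7, p_4 = 7*4176 + 515 = 29747, q_4 = 7*373 + 46 = 2657.
  i=5: a_5=6, p_5 = 6*29747 + 4176 = 182658, q_5 = 6*2657 + 373 = 16315.

11/1, 56/5, 515/46, 4176/373, 29747/2657, 182658/16315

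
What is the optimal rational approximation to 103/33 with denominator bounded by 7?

22/7

Expand x = 103/33 as a continued fraction with the Euclidean algorithm:
  103 = 3*33 + 4, so a_0 = 3.
  33 = 8*4 + 1, so a_1 = 8.
  4 = 4*1 + 0, so a_2 = 4.
so x = [3; 8, 4].
Convergents (p_i = a_i*p_{i-1} + p_{i-2}, q_i = a_i*q_{i-1} + q_{i-2} with p_{-2}=0, p_{-1}=1, q_{-2}=1, q_{-1}=0), until the denominator exceeds 7:
  i=0: a_0=3, p_0 = 3*1 + 0 = 3, q_0 = 3*0 + 1 = 1.
  i=1: a_1=8, p_1 = 8*3 + 1 = 25, q_1 = 8*1 + 0 = 8.
q_1 = 8 > 7, so the last convergent with denominator <= 7 is p_0/q_0 = 3/1.
The closest fraction with denominator <= 7 is either p_0/q_0 or the intermediate fraction (k*p_0 + p_{-1})/(k*q_0 + q_{-1}) with the largest k >= 1 whose denominator stays <= 7; these approach x as k grows, and every other convergent or intermediate fraction in range is farther away.
Largest k: floor((7 - q_{-1})/q_0) = floor((7 - 0)/1) = 7 (using the seeds p_{-1} = 1, q_{-1} = 0).
That gives (7*3 + 1)/(7*1 + 0) = 22/7.
Compare the errors: |x - 3/1| = |103*1 - 3*33|/(33*1) = 4/33, and |x - 22/7| = |103*7 - 22*33|/(33*7) = 5/231.
Cross-multiplying, 5*33 = 165 < 924 = 4*231, so 5/231 is smaller: the intermediate fraction 22/7 is closer to x than 3/1.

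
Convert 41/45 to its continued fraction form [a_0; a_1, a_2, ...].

Run the Euclidean algorithm on 41 and 45; the successive quotients are the partial quotients a_0, a_1, ... (each step inverts the fractional part left over by the previous one):
  41 = 0*45 + 41, so a_0 = 0.
  45 = 1*41 + 4, so a_1 = 1.
  41 = 10*4 + 1, so a_2 = 10.
  4 = 4*1 + 0, so a_3 = 4.
The remainder reaches 0 after 4 divisions, so the expansion has 4 partial quotients, read off in order.

[0; 1, 10, 4]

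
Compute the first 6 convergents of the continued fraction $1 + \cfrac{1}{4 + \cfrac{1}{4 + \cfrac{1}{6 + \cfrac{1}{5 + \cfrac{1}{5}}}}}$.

Using the convergent recurrence p_i = a_i*p_{i-1} + p_{i-2}, q_i = a_i*q_{i-1} + q_{i-2} with p_{-2}=0, p_{-1}=1, q_{-2}=1, q_{-1}=0:
  i=0: a_0=1, p_0 = 1*1 + 0 = 1, q_0 = 1*0 + 1 = 1.
  i=1: a_1=4, p_1 = 4*1 + 1 = 5, q_1 = 4*1 + 0 = 4.
  i=2: a_2=4, p_2 = 4*5 + 1 = 21, q_2 = 4*4 + 1 = 17.
  i=3: a_3=6, p_3 = 6*21 + 5 = 131, q_3 = 6*17 + 4 = 106.
  i=4: a_4=5, p_4 = 5*131 + 21 = 676, q_4 = 5*106 + 17 = 547.
  i=5: a_5=5, p_5 = 5*676 + 131 = 3511, q_5 = 5*547 + 106 = 2841.

1/1, 5/4, 21/17, 131/106, 676/547, 3511/2841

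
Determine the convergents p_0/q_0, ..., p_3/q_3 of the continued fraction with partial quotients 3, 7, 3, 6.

Using the convergent recurrence p_i = a_i*p_{i-1} + p_{i-2}, q_i = a_i*q_{i-1} + q_{i-2} with p_{-2}=0, p_{-1}=1, q_{-2}=1, q_{-1}=0:
  i=0: a_0=3, p_0 = 3*1 + 0 = 3, q_0 = 3*0 + 1 = 1.
  i=1: a_1=7, p_1 = 7*3 + 1 = 22, q_1 = 7*1 + 0 = 7.
  i=2: a_2=3, p_2 = 3*22 + 3 = 69, q_2 = 3*7 + 1 = 22.
  i=3: a_3=6, p_3 = 6*69 + 22 = 436, q_3 = 6*22 + 7 = 139.

3/1, 22/7, 69/22, 436/139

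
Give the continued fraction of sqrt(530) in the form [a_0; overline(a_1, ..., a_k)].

Write x_i = (sqrt(530) + m_i)/d_i with (m_0, d_0) = (0, 1). a_0 = floor(sqrt(530)) = 23, since 23^2 = 529 <= 530 < 576 = 24^2.
Iterate m_{i+1} = d_i*a_i - m_i, d_{i+1} = (530 - m_{i+1}^2)/d_i, a_{i+1} = floor((a_0 + m_{i+1})/d_{i+1}):
  m_1 = 1*23 - 0 = 23, d_1 = (530 - 23^2)/1 = 1/1 = 1, a_1 = floor((23 + 23)/1) = 46.
  m_2 = 1*46 - 23 = 23, d_2 = (530 - 23^2)/1 = 1/1 = 1: (m_2, d_2) = (m_1, d_1) = (23, 1), so from here the quotient a_1 repeats; the period length is 1.
Hence the expansion of sqrt(530) is a_0 = 23 followed by the repeating block 46 (period 1).

[23; overline(46)]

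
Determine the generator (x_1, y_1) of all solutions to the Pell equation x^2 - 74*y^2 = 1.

(x, y) = (3699, 430)

First expand sqrt(74) as a continued fraction. With x_i = (sqrt(74) + m_i)/d_i and (m_0, d_0) = (0, 1): a_0 = floor(sqrt(74)) = 8, since 8^2 = 64 <= 74 < 81 = 9^2.
Iterate m_{i+1} = d_i*a_i - m_i, d_{i+1} = (74 - m_{i+1}^2)/d_i, a_{i+1} = floor((a_0 + m_{i+1})/d_{i+1}):
  m_1 = 1*8 - 0 = 8, d_1 = (74 - 8^2)/1 = 10/1 = 10, a_1 = floor((8 + 8)/10) = 1.
  m_2 = 10*1 - 8 = 2, d_2 = (74 - 2^2)/10 = 70/10 = 7, a_2 = floor((8 + 2)/7) = 1.
  m_3 = 7*1 - 2 = 5, d_3 = (74 - 5^2)/7 = 49/7 = 7, a_3 = floor((8 + 5)/7) = 1.
  m_4 = 7*1 - 5 = 2, d_4 = (74 - 2^2)/7 = 70/7 = 10, a_4 = floor((8 + 2)/10) = 1.
  m_5 = 10*1 - 2 = 8, d_5 = (74 - 8^2)/10 = 10/10 = 1, a_5 = floor((8 + 8)/1) = 16.
  m_6 = 1*16 - 8 = 8, d_6 = (74 - 8^2)/1 = 10/1 = 10: (m_6, d_6) = (m_1, d_1) = (8, 10), so from here the quotients repeat a_1, ..., a_5; the period length is 5.
So sqrt(74) = [8; (1, 1, 1, 1, 16)] with period length k = 5.
k is odd, so (p_{k-1}, q_{k-1}) only solves x^2 - 74y^2 = -1 and the fundamental solution of x^2 - 74y^2 = 1 is (p_{2k-1}, q_{2k-1}) = (p_9, q_9); compute convergents through index 9, running through the period twice.
Convergents (p_i = a_i*p_{i-1} + p_{i-2}, q_i = a_i*q_{i-1} + q_{i-2} with p_{-2}=0, p_{-1}=1, q_{-2}=1, q_{-1}=0):
  i=0: a_0=8, p_0 = 8*1 + 0 = 8, q_0 = 8*0 + 1 = 1.
  i=1: a_1=1, p_1 = 1*8 + 1 = 9, q_1 = 1*1 + 0 = 1.
  i=2: a_2=1, p_2 = 1*9 + 8 = 17, q_2 = 1*1 + 1 = 2.
  i=3: a_3=1, p_3 = 1*17 + 9 = 26, q_3 = 1*2 + 1 = 3.
  i=4: a_4=1, p_4 = 1*26 + 17 = 43, q_4 = 1*3 + 2 = 5.
  i=5: a_5=16, p_5 = 16*43 + 26 = 714, q_5 = 16*5 + 3 = 83.
  i=6: a_6=1, p_6 = 1*714 + 43 = 757, q_6 = 1*83 + 5 = 88.
  i=7: a_7=1, p_7 = 1*757 + 714 = 1471, q_7 = 1*88 + 83 = 171.
  i=8: a_8=1, p_8 = 1*1471 + 757 = 2228, q_8 = 1*171 + 88 = 259.
  i=9: a_9=1, p_9 = 1*2228 + 1471 = 3699, q_9 = 1*259 + 171 = 430.
Indeed p_4^2 - 74*q_4^2 = 1849 - 1850 = -1, not +1.
Check: 3699^2 - 74*430^2 = 13682601 - 13682600 = 1, so (x, y) = (3699, 430) solves the equation, and by the theorem it is the least positive solution.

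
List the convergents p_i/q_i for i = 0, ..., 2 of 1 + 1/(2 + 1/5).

Using the convergent recurrence p_i = a_i*p_{i-1} + p_{i-2}, q_i = a_i*q_{i-1} + q_{i-2} with p_{-2}=0, p_{-1}=1, q_{-2}=1, q_{-1}=0:
  i=0: a_0=1, p_0 = 1*1 + 0 = 1, q_0 = 1*0 + 1 = 1.
  i=1: a_1=2, p_1 = 2*1 + 1 = 3, q_1 = 2*1 + 0 = 2.
  i=2: a_2=5, p_2 = 5*3 + 1 = 16, q_2 = 5*2 + 1 = 11.

1/1, 3/2, 16/11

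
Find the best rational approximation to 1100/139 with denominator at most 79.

459/58

Expand x = 1100/139 as a continued fraction with the Euclidean algorithm:
  1100 = 7*139 + 127, so a_0 = 7.
  139 = 1*127 + 12, so a_1 = 1.
  127 = 10*12 + 7, so a_2 = 10.
  12 = 1*7 + 5, so a_3 = 1.
  7 = 1*5 + 2, so a_4 = 1.
  5 = 2*2 + 1, so a_5 = 2.
  2 = 2*1 + 0, so a_6 = 2.
so x = [7; 1, 10, 1, 1, 2, 2].
Convergents (p_i = a_i*p_{i-1} + p_{i-2}, q_i = a_i*q_{i-1} + q_{i-2} with p_{-2}=0, p_{-1}=1, q_{-2}=1, q_{-1}=0), until the denominator exceeds 79:
  i=0: a_0=7, p_0 = 7*1 + 0 = 7, q_0 = 7*0 + 1 = 1.
  i=1: a_1=1, p_1 = 1*7 + 1 = 8, q_1 = 1*1 + 0 = 1.
  i=2: a_2=10, p_2 = 10*8 + 7 = 87, q_2 = 10*1 + 1 = 11.
  i=3: a_3=1, p_3 = 1*87 + 8 = 95, q_3 = 1*11 + 1 = 12.
  i=4: a_4=1, p_4 = 1*95 + 87 = 182, q_4 = 1*12 + 11 = 23.
  i=5: a_5=2, p_5 = 2*182 + 95 = 459, q_5 = 2*23 + 12 = 58.
  i=6: a_6=2, p_6 = 2*459 + 182 = 1100, q_6 = 2*58 + 23 = 139.
q_6 = 139 > 79, so the last convergent with denominator <= 79 is p_5/q_5 = 459/58.
The closest fraction with denominator <= 79 is either p_5/q_5 or the intermediate fraction (k*p_5 + p_4)/(k*q_5 + q_4) with the largest k >= 1 whose denominator stays <= 79; these approach x as k grows, and every other convergent or intermediate fraction in range is farther away.
Largest k: floor((79 - q_4)/q_5) = floor((79 - 23)/58) = 0.
Since k = 0, no intermediate fraction beyond p_5/q_5 has denominator <= 79, so the convergent 459/58 is the closest (its error is |1100*58 - 459*139|/(139*58) = 1/8062).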